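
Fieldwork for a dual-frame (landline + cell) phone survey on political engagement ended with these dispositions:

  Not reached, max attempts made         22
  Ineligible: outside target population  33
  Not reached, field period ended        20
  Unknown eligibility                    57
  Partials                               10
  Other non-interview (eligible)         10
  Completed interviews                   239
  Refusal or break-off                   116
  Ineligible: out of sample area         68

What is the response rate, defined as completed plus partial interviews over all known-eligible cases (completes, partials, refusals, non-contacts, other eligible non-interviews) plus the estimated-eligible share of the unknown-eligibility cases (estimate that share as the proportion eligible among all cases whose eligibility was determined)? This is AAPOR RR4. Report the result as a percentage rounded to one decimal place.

Non-contacts = 20 + 22 = 42
Not eligible = 33 + 68 = 101
Num: 239 + 10 = 249
Known eligible: 239 + 10 + 116 + 42 + 10 = 417
e = 417 / (417 + 101) = 417 / 518 = 0.8050
Estimated eligible among unknowns: 0.8050 × 57 = 45.89
Denom: 417 + 45.89 = 462.89
RR4 = 249 / 462.89 = 0.5379

53.8%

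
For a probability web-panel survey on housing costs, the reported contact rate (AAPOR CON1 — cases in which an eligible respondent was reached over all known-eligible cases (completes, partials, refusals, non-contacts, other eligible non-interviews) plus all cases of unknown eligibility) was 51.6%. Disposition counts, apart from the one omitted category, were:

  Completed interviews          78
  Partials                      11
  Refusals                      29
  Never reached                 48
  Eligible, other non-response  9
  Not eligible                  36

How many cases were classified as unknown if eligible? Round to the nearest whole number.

71

Num = 78 + 11 + 29 + 9 = 127
CON1 = 127 / D = 0.516
D = 127 / 0.516 = 246.1
Rest of base = 175
unknown if eligible = 246.1 − 175 ≈ 71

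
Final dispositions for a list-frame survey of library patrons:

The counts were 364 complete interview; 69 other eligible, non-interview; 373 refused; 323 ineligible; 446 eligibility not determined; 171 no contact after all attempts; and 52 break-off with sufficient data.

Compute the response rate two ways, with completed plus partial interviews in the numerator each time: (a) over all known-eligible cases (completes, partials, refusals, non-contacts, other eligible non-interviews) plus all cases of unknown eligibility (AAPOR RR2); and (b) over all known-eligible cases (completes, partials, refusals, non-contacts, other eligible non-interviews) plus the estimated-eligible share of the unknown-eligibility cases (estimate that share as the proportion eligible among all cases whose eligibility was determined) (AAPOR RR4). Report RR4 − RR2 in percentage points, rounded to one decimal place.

Numerator: 364 + 52 = 416
Base: 364 + 52 + 373 + 171 + 69 + 446 = 1475
RR2 = 416 / 1475 = 0.2820
Eligible (known): 364 + 52 + 373 + 171 + 69 = 1029
e = 1029 / (1029 + 323) = 1029 / 1352 = 0.7611
e × U: 0.7611 × 446 = 339.45
Base: 1029 + 339.45 = 1368.45
RR4 = 416 / 1368.45 = 0.3040
Difference = 30.40 − 28.20 = 2.20 percentage points

2.2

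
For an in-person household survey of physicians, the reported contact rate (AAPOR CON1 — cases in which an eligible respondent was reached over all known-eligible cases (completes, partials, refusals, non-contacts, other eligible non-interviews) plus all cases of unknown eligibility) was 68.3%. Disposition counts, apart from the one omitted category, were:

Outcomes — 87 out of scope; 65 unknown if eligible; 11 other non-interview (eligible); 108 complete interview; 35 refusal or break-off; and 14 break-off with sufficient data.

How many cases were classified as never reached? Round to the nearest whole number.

Num → 108 + 14 + 35 + 11 = 168
CON1 = 168 / D = 0.683
D = 168 / 0.683 = 246.0
Other denominator terms total 233
never reached = 246.0 − 233 ≈ 13

13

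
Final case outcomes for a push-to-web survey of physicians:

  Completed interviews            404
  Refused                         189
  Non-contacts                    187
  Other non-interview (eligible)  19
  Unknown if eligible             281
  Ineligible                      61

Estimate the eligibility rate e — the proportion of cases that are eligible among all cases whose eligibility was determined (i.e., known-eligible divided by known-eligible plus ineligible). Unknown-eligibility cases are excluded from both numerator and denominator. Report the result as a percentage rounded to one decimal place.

Eligible (known): 404 + 189 + 187 + 19 = 799
e = 799 / (799 + 61) = 799 / 860 = 0.9291

92.9%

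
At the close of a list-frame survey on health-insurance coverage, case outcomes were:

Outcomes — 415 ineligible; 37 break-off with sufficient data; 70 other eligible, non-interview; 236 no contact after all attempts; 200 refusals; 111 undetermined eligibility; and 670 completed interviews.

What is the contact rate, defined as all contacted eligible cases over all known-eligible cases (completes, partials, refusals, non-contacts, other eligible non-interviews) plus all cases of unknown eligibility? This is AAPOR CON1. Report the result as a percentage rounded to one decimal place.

73.8%

Numerator = 670 + 37 + 200 + 70 = 977
Denom = 670 + 37 + 200 + 236 + 70 + 111 = 1324
CON1 = 977 / 1324 = 0.7379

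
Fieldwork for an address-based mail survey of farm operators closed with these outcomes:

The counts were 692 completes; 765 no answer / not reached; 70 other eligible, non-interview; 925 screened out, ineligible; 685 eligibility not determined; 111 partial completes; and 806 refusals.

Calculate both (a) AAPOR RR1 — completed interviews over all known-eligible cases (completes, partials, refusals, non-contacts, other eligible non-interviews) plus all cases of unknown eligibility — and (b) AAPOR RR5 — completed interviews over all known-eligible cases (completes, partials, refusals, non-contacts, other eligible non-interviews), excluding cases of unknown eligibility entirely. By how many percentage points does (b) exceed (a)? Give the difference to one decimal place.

Numerator = 692
Denominator = 692 + 111 + 806 + 765 + 70 + 685 = 3129
RR1 = 692 / 3129 = 0.2212
Denominator = 692 + 111 + 806 + 765 + 70 = 2444
RR5 = 692 / 2444 = 0.2831
Difference = 28.31 − 22.12 = 6.19 percentage points

6.2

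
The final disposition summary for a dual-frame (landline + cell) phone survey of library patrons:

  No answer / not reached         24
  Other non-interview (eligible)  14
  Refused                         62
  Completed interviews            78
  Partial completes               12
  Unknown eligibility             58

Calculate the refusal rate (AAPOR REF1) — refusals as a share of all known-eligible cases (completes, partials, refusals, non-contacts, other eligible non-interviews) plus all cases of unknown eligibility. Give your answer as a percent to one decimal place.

Num = 62
Denominator = 78 + 12 + 62 + 24 + 14 + 58 = 248
REF1 = 62 / 248 = 0.2500

25.0%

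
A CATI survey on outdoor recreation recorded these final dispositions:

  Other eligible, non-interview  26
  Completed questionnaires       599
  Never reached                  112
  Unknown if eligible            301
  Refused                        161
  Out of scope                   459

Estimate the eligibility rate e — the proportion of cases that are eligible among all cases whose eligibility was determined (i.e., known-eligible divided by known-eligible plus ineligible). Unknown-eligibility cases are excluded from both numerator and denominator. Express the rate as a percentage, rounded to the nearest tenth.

Determined eligible = 599 + 161 + 112 + 26 = 898
e = 898 / (898 + 459) = 898 / 1357 = 0.6618

66.2%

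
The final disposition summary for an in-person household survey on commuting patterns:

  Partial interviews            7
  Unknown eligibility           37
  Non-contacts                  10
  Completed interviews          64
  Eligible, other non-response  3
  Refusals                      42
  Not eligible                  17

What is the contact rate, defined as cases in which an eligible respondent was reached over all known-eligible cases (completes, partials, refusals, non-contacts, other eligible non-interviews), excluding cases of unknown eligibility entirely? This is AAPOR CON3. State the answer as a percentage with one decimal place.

Num → 64 + 7 + 42 + 3 = 116
Denom → 64 + 7 + 42 + 10 + 3 = 126
CON3 = 116 / 126 = 0.9206

92.1%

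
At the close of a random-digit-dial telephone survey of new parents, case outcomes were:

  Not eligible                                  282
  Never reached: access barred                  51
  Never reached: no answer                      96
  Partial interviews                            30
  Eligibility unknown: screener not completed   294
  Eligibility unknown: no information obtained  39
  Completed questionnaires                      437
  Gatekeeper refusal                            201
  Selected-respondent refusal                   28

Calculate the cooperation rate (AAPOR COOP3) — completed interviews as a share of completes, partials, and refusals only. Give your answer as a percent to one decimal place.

62.8%

Refusals = 201 + 28 = 229
No contact after all attempts = 96 + 51 = 147
Undetermined eligibility = 294 + 39 = 333
Numerator: 437
Denom: 437 + 30 + 229 = 696
COOP3 = 437 / 696 = 0.6279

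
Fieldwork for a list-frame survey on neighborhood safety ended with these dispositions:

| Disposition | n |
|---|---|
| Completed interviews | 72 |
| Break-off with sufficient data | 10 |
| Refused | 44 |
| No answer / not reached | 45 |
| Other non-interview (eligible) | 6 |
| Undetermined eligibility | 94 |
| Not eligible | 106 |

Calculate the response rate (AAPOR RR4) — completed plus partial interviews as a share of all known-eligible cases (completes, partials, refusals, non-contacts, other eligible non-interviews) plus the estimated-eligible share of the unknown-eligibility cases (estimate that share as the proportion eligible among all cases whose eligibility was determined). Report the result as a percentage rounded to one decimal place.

Numerator: 72 + 10 = 82
Determined eligible: 72 + 10 + 44 + 45 + 6 = 177
e = 177 / (177 + 106) = 177 / 283 = 0.6254
Estimated eligible among unknowns: 0.6254 × 94 = 58.79
Denominator: 177 + 58.79 = 235.79
RR4 = 82 / 235.79 = 0.3478

34.8%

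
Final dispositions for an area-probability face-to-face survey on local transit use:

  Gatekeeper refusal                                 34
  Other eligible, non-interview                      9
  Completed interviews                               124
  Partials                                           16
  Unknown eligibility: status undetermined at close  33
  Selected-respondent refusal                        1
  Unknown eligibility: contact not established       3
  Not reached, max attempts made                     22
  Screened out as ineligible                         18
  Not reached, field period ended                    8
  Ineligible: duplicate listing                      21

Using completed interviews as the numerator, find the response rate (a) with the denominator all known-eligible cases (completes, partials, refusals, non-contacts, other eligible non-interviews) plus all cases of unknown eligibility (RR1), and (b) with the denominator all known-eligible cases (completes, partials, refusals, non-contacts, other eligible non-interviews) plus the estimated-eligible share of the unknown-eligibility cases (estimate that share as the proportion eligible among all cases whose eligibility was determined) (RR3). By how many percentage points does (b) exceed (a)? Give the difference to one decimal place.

Refusal or break-off = 34 + 1 = 35
Never reached = 8 + 22 = 30
Eligibility not determined = 3 + 33 = 36
Not eligible = 18 + 21 = 39
Top: 124
Denominator: 124 + 16 + 35 + 30 + 9 + 36 = 250
RR1 = 124 / 250 = 0.4960
Known eligible: 124 + 16 + 35 + 30 + 9 = 214
e = 214 / (214 + 39) = 214 / 253 = 0.8458
Estimated eligible among unknowns: 0.8458 × 36 = 30.45
Denominator: 214 + 30.45 = 244.45
RR3 = 124 / 244.45 = 0.5073
Difference = 50.73 − 49.60 = 1.13 percentage points

1.1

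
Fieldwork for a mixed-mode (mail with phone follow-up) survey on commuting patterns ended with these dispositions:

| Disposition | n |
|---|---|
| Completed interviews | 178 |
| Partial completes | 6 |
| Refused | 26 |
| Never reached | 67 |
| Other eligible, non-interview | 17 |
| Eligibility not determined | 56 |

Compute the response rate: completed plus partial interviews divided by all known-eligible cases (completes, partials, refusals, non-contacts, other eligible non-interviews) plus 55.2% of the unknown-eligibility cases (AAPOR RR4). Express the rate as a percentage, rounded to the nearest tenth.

56.6%

Top: 178 + 6 = 184
Eligible (known): 178 + 6 + 26 + 67 + 17 = 294
Estimated eligible among unknowns: 0.5520 × 56 = 30.91
Denominator: 294 + 30.91 = 324.91
RR4 = 184 / 324.91 = 0.5663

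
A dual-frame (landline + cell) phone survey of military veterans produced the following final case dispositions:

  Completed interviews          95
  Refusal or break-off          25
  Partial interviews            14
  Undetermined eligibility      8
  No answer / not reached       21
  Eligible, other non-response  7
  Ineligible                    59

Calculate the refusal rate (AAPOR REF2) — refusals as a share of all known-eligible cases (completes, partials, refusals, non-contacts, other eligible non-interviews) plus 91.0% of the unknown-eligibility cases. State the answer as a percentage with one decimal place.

Numerator: 25
Known eligible: 95 + 14 + 25 + 21 + 7 = 162
Eligible share of unknowns: 0.9100 × 8 = 7.28
Denom: 162 + 7.28 = 169.28
REF2 = 25 / 169.28 = 0.1477

14.8%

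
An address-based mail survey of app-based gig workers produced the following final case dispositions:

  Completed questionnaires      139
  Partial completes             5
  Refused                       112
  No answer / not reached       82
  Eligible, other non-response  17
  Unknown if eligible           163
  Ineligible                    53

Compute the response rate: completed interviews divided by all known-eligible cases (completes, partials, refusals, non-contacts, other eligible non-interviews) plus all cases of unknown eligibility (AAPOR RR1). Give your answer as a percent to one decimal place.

26.8%

Num = 139
Denom = 139 + 5 + 112 + 82 + 17 + 163 = 518
RR1 = 139 / 518 = 0.2683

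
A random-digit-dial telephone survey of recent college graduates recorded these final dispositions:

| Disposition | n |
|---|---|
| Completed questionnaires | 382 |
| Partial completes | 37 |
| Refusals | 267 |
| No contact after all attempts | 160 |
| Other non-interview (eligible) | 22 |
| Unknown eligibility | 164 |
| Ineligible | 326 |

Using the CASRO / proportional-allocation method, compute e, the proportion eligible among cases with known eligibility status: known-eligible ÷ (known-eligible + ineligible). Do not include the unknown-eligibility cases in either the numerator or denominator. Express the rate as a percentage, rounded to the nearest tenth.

Known eligible = 382 + 37 + 267 + 160 + 22 = 868
e = 868 / (868 + 326) = 868 / 1194 = 0.7270

72.7%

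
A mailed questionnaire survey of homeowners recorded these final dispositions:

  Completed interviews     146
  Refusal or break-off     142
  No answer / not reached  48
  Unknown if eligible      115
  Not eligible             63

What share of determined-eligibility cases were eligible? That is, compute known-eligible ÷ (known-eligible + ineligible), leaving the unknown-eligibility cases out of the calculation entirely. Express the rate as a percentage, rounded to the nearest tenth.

Known eligible: 146 + 142 + 48 = 336
e = 336 / (336 + 63) = 336 / 399 = 0.8421

84.2%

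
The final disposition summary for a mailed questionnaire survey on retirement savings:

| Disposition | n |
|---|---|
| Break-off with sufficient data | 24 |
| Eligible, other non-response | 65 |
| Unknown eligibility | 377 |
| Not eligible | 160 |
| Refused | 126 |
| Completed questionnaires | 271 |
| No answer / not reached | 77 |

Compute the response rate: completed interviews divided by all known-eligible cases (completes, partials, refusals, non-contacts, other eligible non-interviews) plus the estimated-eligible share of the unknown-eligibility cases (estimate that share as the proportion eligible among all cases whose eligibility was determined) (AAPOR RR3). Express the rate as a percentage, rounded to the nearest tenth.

Top = 271
Known eligible = 271 + 24 + 126 + 77 + 65 = 563
e = 563 / (563 + 160) = 563 / 723 = 0.7787
Eligible share of unknowns = 0.7787 × 377 = 293.57
Denom = 563 + 293.57 = 856.57
RR3 = 271 / 856.57 = 0.3164

31.6%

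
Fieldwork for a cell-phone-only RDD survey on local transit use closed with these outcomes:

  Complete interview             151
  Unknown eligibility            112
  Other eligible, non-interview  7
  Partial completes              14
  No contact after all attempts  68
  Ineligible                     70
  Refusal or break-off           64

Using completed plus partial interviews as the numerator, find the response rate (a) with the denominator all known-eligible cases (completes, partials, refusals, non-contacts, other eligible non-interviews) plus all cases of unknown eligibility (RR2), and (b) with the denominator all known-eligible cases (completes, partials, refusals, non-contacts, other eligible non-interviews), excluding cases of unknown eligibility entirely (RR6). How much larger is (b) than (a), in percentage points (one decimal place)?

14.6

Top: 151 + 14 = 165
Denom: 151 + 14 + 64 + 68 + 7 + 112 = 416
RR2 = 165 / 416 = 0.3966
Denom: 151 + 14 + 64 + 68 + 7 = 304
RR6 = 165 / 304 = 0.5428
Difference = 54.28 − 39.66 = 14.62 percentage points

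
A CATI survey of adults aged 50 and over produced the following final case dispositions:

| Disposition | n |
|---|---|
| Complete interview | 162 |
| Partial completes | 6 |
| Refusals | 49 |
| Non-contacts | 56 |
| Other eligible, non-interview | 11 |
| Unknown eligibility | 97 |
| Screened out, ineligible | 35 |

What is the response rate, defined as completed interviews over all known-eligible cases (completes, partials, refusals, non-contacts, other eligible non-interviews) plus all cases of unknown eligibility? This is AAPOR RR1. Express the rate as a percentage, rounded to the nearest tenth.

Top → 162
Denom → 162 + 6 + 49 + 56 + 11 + 97 = 381
RR1 = 162 / 381 = 0.4252

42.5%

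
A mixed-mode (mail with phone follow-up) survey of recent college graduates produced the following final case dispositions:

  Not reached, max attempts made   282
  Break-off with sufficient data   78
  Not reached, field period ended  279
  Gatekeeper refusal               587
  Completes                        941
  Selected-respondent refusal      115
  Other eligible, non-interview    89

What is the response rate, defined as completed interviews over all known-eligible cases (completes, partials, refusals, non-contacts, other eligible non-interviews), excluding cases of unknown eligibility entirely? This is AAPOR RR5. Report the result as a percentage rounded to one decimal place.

39.7%

Refusal or break-off = 587 + 115 = 702
Never reached = 279 + 282 = 561
Numerator: 941
Denominator: 941 + 78 + 702 + 561 + 89 = 2371
RR5 = 941 / 2371 = 0.3969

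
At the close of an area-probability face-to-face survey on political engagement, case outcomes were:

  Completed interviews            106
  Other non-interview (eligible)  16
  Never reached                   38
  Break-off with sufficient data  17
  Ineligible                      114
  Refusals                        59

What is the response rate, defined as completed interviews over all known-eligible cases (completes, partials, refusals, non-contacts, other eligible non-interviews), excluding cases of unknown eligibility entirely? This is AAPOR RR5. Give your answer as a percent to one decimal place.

Num → 106
Denom → 106 + 17 + 59 + 38 + 16 = 236
RR5 = 106 / 236 = 0.4492

44.9%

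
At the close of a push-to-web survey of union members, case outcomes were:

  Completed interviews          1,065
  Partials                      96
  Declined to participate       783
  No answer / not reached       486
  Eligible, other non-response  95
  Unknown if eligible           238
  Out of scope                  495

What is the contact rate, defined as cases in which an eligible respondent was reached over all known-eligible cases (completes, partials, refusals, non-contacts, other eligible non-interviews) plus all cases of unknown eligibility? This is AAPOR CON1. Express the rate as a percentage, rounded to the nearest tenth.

73.8%

Top: 1065 + 96 + 783 + 95 = 2039
Base: 1065 + 96 + 783 + 486 + 95 + 238 = 2763
CON1 = 2039 / 2763 = 0.7380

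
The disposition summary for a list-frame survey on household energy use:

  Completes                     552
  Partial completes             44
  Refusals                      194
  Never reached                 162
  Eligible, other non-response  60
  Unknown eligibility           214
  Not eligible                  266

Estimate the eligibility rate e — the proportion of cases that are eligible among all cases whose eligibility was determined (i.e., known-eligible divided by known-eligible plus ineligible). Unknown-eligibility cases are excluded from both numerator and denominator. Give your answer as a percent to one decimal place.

79.2%

Determined eligible → 552 + 44 + 194 + 162 + 60 = 1012
e = 1012 / (1012 + 266) = 1012 / 1278 = 0.7919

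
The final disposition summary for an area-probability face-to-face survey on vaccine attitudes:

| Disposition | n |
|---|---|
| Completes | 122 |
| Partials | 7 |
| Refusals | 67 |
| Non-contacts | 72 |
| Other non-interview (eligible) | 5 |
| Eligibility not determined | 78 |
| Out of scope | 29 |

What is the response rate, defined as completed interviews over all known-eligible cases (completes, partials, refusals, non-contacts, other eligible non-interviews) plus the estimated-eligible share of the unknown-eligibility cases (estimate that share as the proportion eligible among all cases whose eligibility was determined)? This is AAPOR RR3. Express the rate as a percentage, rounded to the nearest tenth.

Numerator = 122
Determined eligible = 122 + 7 + 67 + 72 + 5 = 273
e = 273 / (273 + 29) = 273 / 302 = 0.9040
Estimated eligible among unknowns = 0.9040 × 78 = 70.51
Base = 273 + 70.51 = 343.51
RR3 = 122 / 343.51 = 0.3552

35.5%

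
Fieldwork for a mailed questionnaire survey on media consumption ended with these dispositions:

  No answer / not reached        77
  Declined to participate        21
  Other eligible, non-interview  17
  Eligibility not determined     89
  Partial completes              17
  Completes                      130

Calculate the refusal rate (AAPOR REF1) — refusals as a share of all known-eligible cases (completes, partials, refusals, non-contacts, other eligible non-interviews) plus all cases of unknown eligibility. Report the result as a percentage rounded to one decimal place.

6.0%

Num: 21
Denominator: 130 + 17 + 21 + 77 + 17 + 89 = 351
REF1 = 21 / 351 = 0.0598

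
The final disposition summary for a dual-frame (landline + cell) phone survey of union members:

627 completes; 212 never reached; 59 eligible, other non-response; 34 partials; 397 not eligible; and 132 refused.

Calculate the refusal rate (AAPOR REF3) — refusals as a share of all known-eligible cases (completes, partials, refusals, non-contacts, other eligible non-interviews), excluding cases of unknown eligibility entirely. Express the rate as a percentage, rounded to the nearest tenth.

Num: 132
Denom: 627 + 34 + 132 + 212 + 59 = 1064
REF3 = 132 / 1064 = 0.1241

12.4%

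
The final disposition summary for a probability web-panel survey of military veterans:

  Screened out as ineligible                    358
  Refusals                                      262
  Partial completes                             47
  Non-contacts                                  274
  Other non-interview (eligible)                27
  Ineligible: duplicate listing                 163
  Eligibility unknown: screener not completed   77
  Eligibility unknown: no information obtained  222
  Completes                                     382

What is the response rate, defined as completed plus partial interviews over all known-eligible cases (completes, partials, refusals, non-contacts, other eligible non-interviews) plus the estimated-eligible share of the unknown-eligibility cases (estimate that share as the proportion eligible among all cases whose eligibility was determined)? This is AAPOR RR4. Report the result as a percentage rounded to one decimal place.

36.1%

Undetermined eligibility = 77 + 222 = 299
Screened out, ineligible = 358 + 163 = 521
Numerator = 382 + 47 = 429
Known eligible = 382 + 47 + 262 + 274 + 27 = 992
e = 992 / (992 + 521) = 992 / 1513 = 0.6557
Estimated eligible among unknowns = 0.6557 × 299 = 196.05
Denom = 992 + 196.05 = 1188.05
RR4 = 429 / 1188.05 = 0.3611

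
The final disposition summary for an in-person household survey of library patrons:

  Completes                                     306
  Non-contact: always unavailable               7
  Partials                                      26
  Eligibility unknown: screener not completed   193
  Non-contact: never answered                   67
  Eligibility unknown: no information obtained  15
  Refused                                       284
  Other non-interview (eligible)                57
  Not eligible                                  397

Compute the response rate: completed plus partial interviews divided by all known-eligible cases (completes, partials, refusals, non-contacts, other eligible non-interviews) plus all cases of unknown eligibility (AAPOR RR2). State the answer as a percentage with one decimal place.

34.8%

No answer / not reached = 67 + 7 = 74
Unknown eligibility = 193 + 15 = 208
Top → 306 + 26 = 332
Base → 306 + 26 + 284 + 74 + 57 + 208 = 955
RR2 = 332 / 955 = 0.3476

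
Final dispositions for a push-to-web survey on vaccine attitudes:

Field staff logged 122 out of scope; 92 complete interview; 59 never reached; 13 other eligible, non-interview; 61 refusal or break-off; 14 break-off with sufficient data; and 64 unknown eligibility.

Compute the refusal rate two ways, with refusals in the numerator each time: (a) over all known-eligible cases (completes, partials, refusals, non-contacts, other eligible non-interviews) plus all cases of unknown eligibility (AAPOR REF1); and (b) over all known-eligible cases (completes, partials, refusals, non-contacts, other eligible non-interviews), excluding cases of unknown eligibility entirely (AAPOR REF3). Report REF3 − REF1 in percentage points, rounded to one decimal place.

5.4

Numerator = 61
Denom = 92 + 14 + 61 + 59 + 13 + 64 = 303
REF1 = 61 / 303 = 0.2013
Denom = 92 + 14 + 61 + 59 + 13 = 239
REF3 = 61 / 239 = 0.2552
Difference = 25.52 − 20.13 = 5.39 percentage points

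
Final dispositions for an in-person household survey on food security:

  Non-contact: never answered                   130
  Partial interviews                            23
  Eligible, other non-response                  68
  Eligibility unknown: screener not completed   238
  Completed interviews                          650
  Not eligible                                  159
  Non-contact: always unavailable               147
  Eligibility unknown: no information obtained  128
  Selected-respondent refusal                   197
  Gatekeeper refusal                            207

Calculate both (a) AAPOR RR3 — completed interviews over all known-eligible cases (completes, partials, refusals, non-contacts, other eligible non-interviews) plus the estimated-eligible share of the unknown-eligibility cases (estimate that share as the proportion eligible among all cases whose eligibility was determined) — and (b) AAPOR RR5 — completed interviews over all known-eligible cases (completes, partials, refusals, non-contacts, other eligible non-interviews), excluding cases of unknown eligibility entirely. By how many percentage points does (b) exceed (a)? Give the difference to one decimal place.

8.6

Refusal or break-off = 207 + 197 = 404
No answer / not reached = 130 + 147 = 277
Eligibility not determined = 238 + 128 = 366
Top → 650
Eligible (known) → 650 + 23 + 404 + 277 + 68 = 1422
e = 1422 / (1422 + 159) = 1422 / 1581 = 0.8994
Eligible share of unknowns → 0.8994 × 366 = 329.18
Denom → 1422 + 329.18 = 1751.18
RR3 = 650 / 1751.18 = 0.3712
Denom → 650 + 23 + 404 + 277 + 68 = 1422
RR5 = 650 / 1422 = 0.4571
Difference = 45.71 − 37.12 = 8.59 percentage points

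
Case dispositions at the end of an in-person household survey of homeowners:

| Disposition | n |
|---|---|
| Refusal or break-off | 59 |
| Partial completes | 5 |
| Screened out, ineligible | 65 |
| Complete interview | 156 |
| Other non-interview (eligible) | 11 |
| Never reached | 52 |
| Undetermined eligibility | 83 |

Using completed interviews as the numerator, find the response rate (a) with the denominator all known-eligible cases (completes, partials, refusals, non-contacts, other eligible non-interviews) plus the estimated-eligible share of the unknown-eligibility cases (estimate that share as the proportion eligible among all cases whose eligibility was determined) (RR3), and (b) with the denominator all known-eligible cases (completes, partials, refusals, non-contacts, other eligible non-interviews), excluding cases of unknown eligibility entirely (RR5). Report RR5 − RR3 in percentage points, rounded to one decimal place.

10.6

Top → 156
Known eligible → 156 + 5 + 59 + 52 + 11 = 283
e = 283 / (283 + 65) = 283 / 348 = 0.8132
Eligible share of unknowns → 0.8132 × 83 = 67.50
Denominator → 283 + 67.50 = 350.50
RR3 = 156 / 350.50 = 0.4451
Denominator → 156 + 5 + 59 + 52 + 11 = 283
RR5 = 156 / 283 = 0.5512
Difference = 55.12 − 44.51 = 10.61 percentage points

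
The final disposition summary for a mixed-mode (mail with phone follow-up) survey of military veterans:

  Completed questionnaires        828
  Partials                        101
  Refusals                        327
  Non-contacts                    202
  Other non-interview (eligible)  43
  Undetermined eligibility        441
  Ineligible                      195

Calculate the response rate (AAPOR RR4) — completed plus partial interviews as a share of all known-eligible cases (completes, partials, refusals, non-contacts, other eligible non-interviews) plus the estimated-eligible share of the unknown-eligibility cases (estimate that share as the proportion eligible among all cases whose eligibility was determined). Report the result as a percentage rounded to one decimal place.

49.1%

Num: 828 + 101 = 929
Known eligible: 828 + 101 + 327 + 202 + 43 = 1501
e = 1501 / (1501 + 195) = 1501 / 1696 = 0.8850
Estimated eligible among unknowns: 0.8850 × 441 = 390.29
Base: 1501 + 390.29 = 1891.29
RR4 = 929 / 1891.29 = 0.4912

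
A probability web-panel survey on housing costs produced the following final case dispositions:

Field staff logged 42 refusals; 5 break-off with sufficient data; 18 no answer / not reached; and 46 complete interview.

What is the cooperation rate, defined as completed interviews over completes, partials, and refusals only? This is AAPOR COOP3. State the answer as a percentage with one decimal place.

49.5%

Top → 46
Denom → 46 + 5 + 42 = 93
COOP3 = 46 / 93 = 0.4946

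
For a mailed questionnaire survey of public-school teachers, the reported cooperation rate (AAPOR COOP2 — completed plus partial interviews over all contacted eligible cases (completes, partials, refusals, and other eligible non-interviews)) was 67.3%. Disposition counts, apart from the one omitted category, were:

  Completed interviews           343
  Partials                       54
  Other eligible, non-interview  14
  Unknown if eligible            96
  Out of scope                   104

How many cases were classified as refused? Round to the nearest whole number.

179

Numerator = 343 + 54 = 397
COOP2 = 397 / D = 0.673
D = 397 / 0.673 = 589.9
Rest of base = 411
refused = 589.9 − 411 ≈ 179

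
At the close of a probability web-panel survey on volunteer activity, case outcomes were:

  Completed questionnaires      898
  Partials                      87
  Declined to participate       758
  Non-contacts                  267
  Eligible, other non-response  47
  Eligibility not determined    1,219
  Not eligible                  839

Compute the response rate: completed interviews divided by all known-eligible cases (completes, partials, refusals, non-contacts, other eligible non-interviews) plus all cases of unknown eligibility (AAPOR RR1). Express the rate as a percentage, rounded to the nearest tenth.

Num → 898
Base → 898 + 87 + 758 + 267 + 47 + 1219 = 3276
RR1 = 898 / 3276 = 0.2741

27.4%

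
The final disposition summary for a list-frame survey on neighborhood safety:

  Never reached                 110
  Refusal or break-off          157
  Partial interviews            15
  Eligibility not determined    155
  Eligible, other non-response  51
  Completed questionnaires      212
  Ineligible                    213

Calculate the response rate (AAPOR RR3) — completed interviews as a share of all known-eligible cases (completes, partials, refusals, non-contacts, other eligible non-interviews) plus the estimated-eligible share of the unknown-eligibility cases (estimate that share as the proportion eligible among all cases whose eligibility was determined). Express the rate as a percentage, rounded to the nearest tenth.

32.3%

Top = 212
Known eligible = 212 + 15 + 157 + 110 + 51 = 545
e = 545 / (545 + 213) = 545 / 758 = 0.7190
e × U = 0.7190 × 155 = 111.44
Denom = 545 + 111.44 = 656.44
RR3 = 212 / 656.44 = 0.3230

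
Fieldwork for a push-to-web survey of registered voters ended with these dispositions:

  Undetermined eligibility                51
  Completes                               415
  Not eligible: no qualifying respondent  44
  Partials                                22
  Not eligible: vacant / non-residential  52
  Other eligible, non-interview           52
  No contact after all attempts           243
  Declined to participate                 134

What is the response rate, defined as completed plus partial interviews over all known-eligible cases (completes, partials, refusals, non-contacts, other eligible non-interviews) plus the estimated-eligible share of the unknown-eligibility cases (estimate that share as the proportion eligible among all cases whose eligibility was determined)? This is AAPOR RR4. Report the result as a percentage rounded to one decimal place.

47.9%

Not eligible = 44 + 52 = 96
Top = 415 + 22 = 437
Determined eligible = 415 + 22 + 134 + 243 + 52 = 866
e = 866 / (866 + 96) = 866 / 962 = 0.9002
e × U = 0.9002 × 51 = 45.91
Denom = 866 + 45.91 = 911.91
RR4 = 437 / 911.91 = 0.4792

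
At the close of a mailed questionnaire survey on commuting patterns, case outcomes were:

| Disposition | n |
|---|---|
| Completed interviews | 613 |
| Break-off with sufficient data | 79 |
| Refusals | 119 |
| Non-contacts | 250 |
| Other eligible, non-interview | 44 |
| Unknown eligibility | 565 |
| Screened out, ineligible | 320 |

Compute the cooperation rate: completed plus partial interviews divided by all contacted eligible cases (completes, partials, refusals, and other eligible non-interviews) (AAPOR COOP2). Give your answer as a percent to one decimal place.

80.9%

Num → 613 + 79 = 692
Base → 613 + 79 + 119 + 44 = 855
COOP2 = 692 / 855 = 0.8094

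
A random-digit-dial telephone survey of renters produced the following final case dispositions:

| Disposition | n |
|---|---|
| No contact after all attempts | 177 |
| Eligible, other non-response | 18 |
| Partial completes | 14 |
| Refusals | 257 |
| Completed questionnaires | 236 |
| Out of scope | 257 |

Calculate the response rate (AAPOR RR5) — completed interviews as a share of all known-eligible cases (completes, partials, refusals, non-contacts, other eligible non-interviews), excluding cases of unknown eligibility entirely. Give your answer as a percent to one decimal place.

33.6%

Num = 236
Denominator = 236 + 14 + 257 + 177 + 18 = 702
RR5 = 236 / 702 = 0.3362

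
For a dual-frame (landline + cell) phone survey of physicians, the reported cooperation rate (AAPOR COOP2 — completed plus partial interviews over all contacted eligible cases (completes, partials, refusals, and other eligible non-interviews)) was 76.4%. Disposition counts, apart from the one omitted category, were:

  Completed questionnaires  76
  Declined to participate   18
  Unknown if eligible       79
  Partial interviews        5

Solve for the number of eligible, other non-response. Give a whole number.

7

Num → 76 + 5 = 81
COOP2 = 81 / D = 0.764
D = 81 / 0.764 = 106.0
Remaining denominator categories sum to 99
eligible, other non-response = 106.0 − 99 ≈ 7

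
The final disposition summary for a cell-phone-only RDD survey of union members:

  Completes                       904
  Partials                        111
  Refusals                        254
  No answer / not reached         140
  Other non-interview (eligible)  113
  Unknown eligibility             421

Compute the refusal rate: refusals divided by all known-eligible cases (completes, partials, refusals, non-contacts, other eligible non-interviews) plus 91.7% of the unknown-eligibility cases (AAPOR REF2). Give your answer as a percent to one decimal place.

13.3%

Num → 254
Known eligible → 904 + 111 + 254 + 140 + 113 = 1522
Eligible share of unknowns → 0.9170 × 421 = 386.06
Denom → 1522 + 386.06 = 1908.06
REF2 = 254 / 1908.06 = 0.1331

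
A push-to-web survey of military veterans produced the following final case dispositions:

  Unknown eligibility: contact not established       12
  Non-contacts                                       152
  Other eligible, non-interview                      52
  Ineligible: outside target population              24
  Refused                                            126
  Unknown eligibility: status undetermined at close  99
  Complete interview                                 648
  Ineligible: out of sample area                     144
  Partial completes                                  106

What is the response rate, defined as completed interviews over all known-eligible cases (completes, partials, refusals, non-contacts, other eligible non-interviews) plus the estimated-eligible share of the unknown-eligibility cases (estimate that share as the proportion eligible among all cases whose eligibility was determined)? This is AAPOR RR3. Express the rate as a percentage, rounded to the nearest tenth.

Undetermined eligibility = 12 + 99 = 111
Out of scope = 24 + 144 = 168
Numerator: 648
Known eligible: 648 + 106 + 126 + 152 + 52 = 1084
e = 1084 / (1084 + 168) = 1084 / 1252 = 0.8658
e × U: 0.8658 × 111 = 96.10
Denom: 1084 + 96.10 = 1180.10
RR3 = 648 / 1180.10 = 0.5491

54.9%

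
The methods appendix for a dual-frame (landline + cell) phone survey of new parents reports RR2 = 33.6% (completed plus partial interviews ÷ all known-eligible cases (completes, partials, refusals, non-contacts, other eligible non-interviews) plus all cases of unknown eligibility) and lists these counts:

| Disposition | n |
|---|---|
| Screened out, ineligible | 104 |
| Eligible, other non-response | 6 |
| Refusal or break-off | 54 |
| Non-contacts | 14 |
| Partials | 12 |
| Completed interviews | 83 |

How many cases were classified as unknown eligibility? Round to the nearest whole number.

114

Top: 83 + 12 = 95
RR2 = 95 / D = 0.336
D = 95 / 0.336 = 282.7
Other denominator terms total 169
unknown eligibility = 282.7 − 169 ≈ 114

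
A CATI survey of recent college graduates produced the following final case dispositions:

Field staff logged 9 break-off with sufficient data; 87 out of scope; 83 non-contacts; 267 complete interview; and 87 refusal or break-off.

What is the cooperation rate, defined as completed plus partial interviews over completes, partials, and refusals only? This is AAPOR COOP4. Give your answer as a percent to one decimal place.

Numerator: 267 + 9 = 276
Base: 267 + 9 + 87 = 363
COOP4 = 276 / 363 = 0.7603

76.0%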